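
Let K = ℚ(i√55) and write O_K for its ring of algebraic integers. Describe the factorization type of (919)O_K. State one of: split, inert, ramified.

-55 mod 4 = 1, hence disc K = -55 and O_K = ℤ[(1+√-55)/2].
disc(K) = -55 is not divisible by 919; 919 is unramified.
Euler's criterion: (-55)^459 mod 919 = 918. Thus (-55|919) = -1.
Legendre symbol -1 ⇒ 919 is inert.

inert — (919) stays prime in O_K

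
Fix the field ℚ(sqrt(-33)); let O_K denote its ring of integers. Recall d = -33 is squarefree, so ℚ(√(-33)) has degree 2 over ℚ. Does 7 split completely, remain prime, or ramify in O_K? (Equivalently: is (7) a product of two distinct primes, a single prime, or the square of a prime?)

d = -33 ≡ 3 (mod 4), so O_K = ℤ[√-33] and disc(K) = 4d = -132.
7 ∤ -132, so 7 is unramified.
Compute (-33/7) via Euler: 2^((7-1)/2) mod 7 = 1, so (-33/7) = 1.
Legendre symbol 1 ⇒ 7 is split.

splits completely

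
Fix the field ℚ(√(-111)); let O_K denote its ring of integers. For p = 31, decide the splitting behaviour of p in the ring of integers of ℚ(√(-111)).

31 remains inert

d = -111 ≡ 1 (mod 4), so O_K = ℤ[(1+√-111)/2] and disc(K) = d = -111.
31 ∤ -111, so 31 is unramified.
Compute (-111/31) via Euler: 13^((31-1)/2) mod 31 = 30, so (-111/31) = -1.
Legendre symbol -1 ⇒ 31 is inert.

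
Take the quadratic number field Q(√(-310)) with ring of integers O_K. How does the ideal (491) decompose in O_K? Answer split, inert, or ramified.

splits completely

d = -310 ≡ 2 (mod 4), so O_K = ℤ[√-310] and disc(K) = 4d = -1240.
491 ∤ -1240, so 491 is unramified.
Euler's criterion: (-310)^245 mod 491 = 1. Thus (-310|491) = 1.
(-310/491) = 1, so 491 splits.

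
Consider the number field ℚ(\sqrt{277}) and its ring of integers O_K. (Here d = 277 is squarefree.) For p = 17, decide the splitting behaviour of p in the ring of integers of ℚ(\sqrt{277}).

inert

Since 277 ≡ 1 mod 4, the ring of integers is ℤ[(1+√277)/2] with discriminant 277.
Since gcd(17, 277) = 1 the prime 17 does not ramify.
Euler's criterion: 277^8 mod 17 = 16. Thus (277|17) = -1.
Legendre symbol -1 ⇒ 17 is inert.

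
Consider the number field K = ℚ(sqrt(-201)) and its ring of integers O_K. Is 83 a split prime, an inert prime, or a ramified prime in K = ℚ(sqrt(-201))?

-201 mod 4 = 3, hence disc K = 4·(-201) = -804 and O_K = ℤ[√-201].
83 ∤ -804, so 83 is unramified.
Euler's criterion: (-201)^41 mod 83 = 1. Thus (-201|83) = 1.
d is a quadratic residue mod p, hence 83 splits in O_K.

splits completely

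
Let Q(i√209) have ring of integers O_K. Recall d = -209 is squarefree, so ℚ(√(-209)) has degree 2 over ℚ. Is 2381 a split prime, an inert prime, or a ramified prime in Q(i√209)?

p splits

Since -209 ≢ 1 mod 4, the ring of integers is ℤ[√-209] with discriminant 4·(-209) = -836.
2381 ∤ -836, so 2381 is unramified.
Compute (-209/2381) via Euler: 2172^((2381-1)/2) mod 2381 = 1, so (-209/2381) = 1.
(-209/2381) = 1, so 2381 splits.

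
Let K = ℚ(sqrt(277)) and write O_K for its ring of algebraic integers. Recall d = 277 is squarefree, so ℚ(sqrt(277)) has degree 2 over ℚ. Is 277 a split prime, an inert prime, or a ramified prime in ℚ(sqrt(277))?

ramifies in O_K

277 mod 4 = 1, hence disc K = 277 and O_K = ℤ[(1+√277)/2].
277 divides disc(K) = 277, so 277 ramifies.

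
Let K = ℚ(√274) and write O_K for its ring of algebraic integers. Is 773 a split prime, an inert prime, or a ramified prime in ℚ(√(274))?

Since 274 ≢ 1 mod 4, the ring of integers is ℤ[√274] with discriminant 4·274 = 1096.
Since gcd(773, 1096) = 1 the prime 773 does not ramify.
Euler's criterion: 274^386 mod 773 = 772. Thus (274|773) = -1.
d is a non-residue mod p, hence 773 remains inert in O_K.

773 remains inert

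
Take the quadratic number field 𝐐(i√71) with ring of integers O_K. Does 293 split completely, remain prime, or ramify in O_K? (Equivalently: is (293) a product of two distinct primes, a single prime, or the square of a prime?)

Since -71 ≡ 1 mod 4, the ring of integers is ℤ[(1+√-71)/2] with discriminant -71.
Since gcd(293, -71) = 1 the prime 293 does not ramify.
Compute (-71/293) via Euler: 222^((293-1)/2) mod 293 = 1, so (-71/293) = 1.
Legendre symbol 1 ⇒ 293 is split.

splits completely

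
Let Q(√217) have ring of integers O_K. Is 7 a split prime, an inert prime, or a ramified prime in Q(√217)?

d = 217 ≡ 1 (mod 4), so O_K = ℤ[(1+√217)/2] and disc(K) = d = 217.
7 divides disc(K) = 217, so 7 ramifies.

ramified — (7) = 𝔭²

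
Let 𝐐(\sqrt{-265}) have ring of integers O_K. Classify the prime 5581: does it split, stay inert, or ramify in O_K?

d = -265 ≡ 3 (mod 4), so O_K = ℤ[√-265] and disc(K) = 4d = -1060.
5581 ∤ -1060, so 5581 is unramified.
Euler's criterion: (-265)^2790 mod 5581 = 1. Thus (-265|5581) = 1.
(-265/5581) = 1, so 5581 splits.

p splits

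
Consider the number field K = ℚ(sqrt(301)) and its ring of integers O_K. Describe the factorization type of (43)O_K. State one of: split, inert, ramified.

ramified — (43) = 𝔭²

Since 301 ≡ 1 mod 4, the ring of integers is ℤ[(1+√301)/2] with discriminant 301.
disc(K) = 301 = 43·7, so p = 43 is ramified.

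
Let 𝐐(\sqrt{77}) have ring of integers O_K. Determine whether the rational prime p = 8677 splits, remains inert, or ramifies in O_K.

Since 77 ≡ 1 mod 4, the ring of integers is ℤ[(1+√77)/2] with discriminant 77.
Since gcd(8677, 77) = 1 the prime 8677 does not ramify.
Legendre symbol by Euler's criterion: (77/8677) ≡ 77^4338 ≡ 1 (mod 8677), i.e. (77/8677) = 1.
Legendre symbol 1 ⇒ 8677 is split.

8677 splits in O_K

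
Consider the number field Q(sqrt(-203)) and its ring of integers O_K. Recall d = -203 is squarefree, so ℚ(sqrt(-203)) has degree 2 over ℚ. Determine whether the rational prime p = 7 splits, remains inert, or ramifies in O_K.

d = -203 ≡ 1 (mod 4), so O_K = ℤ[(1+√-203)/2] and disc(K) = d = -203.
disc(K) = -203 = 7·(-29), so p = 7 is ramified.

7 is ramified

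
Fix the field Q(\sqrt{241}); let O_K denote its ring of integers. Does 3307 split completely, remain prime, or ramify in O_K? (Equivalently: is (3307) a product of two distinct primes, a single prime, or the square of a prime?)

3307 splits in O_K

Since 241 ≡ 1 mod 4, the ring of integers is ℤ[(1+√241)/2] with discriminant 241.
3307 ∤ 241, so 3307 is unramified.
Euler's criterion: 241^1653 mod 3307 = 1. Thus (241|3307) = 1.
(241/3307) = 1, so 3307 splits.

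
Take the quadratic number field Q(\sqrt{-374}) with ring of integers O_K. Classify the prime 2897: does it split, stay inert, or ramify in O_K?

remains prime (inert)

Since -374 ≢ 1 mod 4, the ring of integers is ℤ[√-374] with discriminant 4·(-374) = -1496.
disc(K) = -1496 is not divisible by 2897; 2897 is unramified.
Euler's criterion: (-374)^1448 mod 2897 = 2896. Thus (-374|2897) = -1.
(-374/2897) = -1, so 2897 is inert.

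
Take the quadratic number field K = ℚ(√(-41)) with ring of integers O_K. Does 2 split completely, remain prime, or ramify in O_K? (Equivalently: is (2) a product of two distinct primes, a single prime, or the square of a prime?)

Since -41 ≢ 1 mod 4, the ring of integers is ℤ[√-41] with discriminant 4·(-41) = -164.
2 divides disc(K) = -164, so 2 ramifies.

ramified — (2) = 𝔭²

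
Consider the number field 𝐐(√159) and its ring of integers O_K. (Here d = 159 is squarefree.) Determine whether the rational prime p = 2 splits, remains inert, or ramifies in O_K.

2 is ramified

d = 159 ≡ 3 (mod 4), so O_K = ℤ[√159] and disc(K) = 4d = 636.
disc(K) = 636 = 2·318, so p = 2 is ramified.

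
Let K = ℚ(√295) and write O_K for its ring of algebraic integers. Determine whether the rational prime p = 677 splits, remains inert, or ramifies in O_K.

677 remains inert

295 mod 4 = 3, hence disc K = 4·295 = 1180 and O_K = ℤ[√295].
disc(K) = 1180 is not divisible by 677; 677 is unramified.
Compute (295/677) via Euler: 295^((677-1)/2) mod 677 = 676, so (295/677) = -1.
Legendre symbol -1 ⇒ 677 is inert.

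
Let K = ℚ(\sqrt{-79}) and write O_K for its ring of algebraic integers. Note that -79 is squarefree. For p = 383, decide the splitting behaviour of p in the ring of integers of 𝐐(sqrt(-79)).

-79 mod 4 = 1, hence disc K = -79 and O_K = ℤ[(1+√-79)/2].
disc(K) = -79 is not divisible by 383; 383 is unramified.
Legendre symbol by Euler's criterion: (-79/383) ≡ (-79)^191 ≡ 1 (mod 383), i.e. (-79/383) = 1.
(-79/383) = 1, so 383 splits.

p splits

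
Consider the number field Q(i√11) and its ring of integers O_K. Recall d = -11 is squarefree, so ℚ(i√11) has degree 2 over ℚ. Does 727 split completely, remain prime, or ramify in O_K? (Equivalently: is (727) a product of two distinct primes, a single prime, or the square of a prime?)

-11 mod 4 = 1, hence disc K = -11 and O_K = ℤ[(1+√-11)/2].
disc(K) = -11 is not divisible by 727; 727 is unramified.
Legendre symbol by Euler's criterion: (-11/727) ≡ (-11)^363 ≡ 1 (mod 727), i.e. (-11/727) = 1.
Legendre symbol 1 ⇒ 727 is split.

split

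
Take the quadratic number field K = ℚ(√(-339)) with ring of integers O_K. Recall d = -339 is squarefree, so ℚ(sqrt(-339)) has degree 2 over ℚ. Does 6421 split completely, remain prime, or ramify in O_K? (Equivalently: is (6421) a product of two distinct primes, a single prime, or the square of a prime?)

-339 mod 4 = 1, hence disc K = -339 and O_K = ℤ[(1+√-339)/2].
Since gcd(6421, -339) = 1 the prime 6421 does not ramify.
(-339/6421) = 6082^3210 mod 6421 = 6420, giving Legendre symbol -1.
(-339/6421) = -1, so 6421 is inert.

6421 remains inert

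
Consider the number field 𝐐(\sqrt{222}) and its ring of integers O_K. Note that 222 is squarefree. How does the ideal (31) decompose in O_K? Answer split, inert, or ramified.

31 splits in O_K

Since 222 ≢ 1 mod 4, the ring of integers is ℤ[√222] with discriminant 4·222 = 888.
disc(K) = 888 is not divisible by 31; 31 is unramified.
(222/31) = 5^15 mod 31 = 1, giving Legendre symbol 1.
(222/31) = 1, so 31 splits.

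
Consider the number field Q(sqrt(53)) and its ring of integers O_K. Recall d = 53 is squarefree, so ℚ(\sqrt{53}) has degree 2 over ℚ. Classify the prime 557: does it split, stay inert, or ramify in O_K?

53 mod 4 = 1, hence disc K = 53 and O_K = ℤ[(1+√53)/2].
disc(K) = 53 is not divisible by 557; 557 is unramified.
Legendre symbol by Euler's criterion: (53/557) ≡ 53^278 ≡ 556 (mod 557), i.e. (53/557) = -1.
d is a non-residue mod p, hence 557 remains inert in O_K.

p is inert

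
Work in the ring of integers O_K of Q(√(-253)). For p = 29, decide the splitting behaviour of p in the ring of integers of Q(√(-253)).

d = -253 ≡ 3 (mod 4), so O_K = ℤ[√-253] and disc(K) = 4d = -1012.
Since gcd(29, -1012) = 1 the prime 29 does not ramify.
Compute (-253/29) via Euler: 8^((29-1)/2) mod 29 = 28, so (-253/29) = -1.
d is a non-residue mod p, hence 29 remains inert in O_K.

p is inert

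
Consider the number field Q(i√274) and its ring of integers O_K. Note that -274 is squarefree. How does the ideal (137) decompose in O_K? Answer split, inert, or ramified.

ramified — (137) = 𝔭²

Since -274 ≢ 1 mod 4, the ring of integers is ℤ[√-274] with discriminant 4·(-274) = -1096.
Ramification test: 137 | -1096. The prime 137 ramifies in K.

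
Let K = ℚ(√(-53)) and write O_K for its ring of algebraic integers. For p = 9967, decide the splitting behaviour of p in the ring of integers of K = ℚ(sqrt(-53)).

Since -53 ≢ 1 mod 4, the ring of integers is ℤ[√-53] with discriminant 4·(-53) = -212.
Since gcd(9967, -212) = 1 the prime 9967 does not ramify.
Compute (-53/9967) via Euler: 9914^((9967-1)/2) mod 9967 = 1, so (-53/9967) = 1.
(-53/9967) = 1, so 9967 splits.

splits completely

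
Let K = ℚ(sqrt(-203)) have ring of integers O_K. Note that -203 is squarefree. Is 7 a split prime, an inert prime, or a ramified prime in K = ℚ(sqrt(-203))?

Since -203 ≡ 1 mod 4, the ring of integers is ℤ[(1+√-203)/2] with discriminant -203.
disc(K) = -203 = 7·(-29), so p = 7 is ramified.

ramifies in O_K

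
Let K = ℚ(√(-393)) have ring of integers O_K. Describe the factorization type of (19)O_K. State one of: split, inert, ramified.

-393 mod 4 = 3, hence disc K = 4·(-393) = -1572 and O_K = ℤ[√-393].
Since gcd(19, -1572) = 1 the prime 19 does not ramify.
Compute (-393/19) via Euler: 6^((19-1)/2) mod 19 = 1, so (-393/19) = 1.
Legendre symbol 1 ⇒ 19 is split.

p splits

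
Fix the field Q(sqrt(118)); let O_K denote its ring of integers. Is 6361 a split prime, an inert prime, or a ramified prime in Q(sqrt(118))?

splits completely

118 mod 4 = 2, hence disc K = 4·118 = 472 and O_K = ℤ[√118].
Since gcd(6361, 472) = 1 the prime 6361 does not ramify.
Euler's criterion: 118^3180 mod 6361 = 1. Thus (118|6361) = 1.
(118/6361) = 1, so 6361 splits.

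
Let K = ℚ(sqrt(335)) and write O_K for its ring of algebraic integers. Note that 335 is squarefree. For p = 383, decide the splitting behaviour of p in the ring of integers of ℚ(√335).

Since 335 ≢ 1 mod 4, the ring of integers is ℤ[√335] with discriminant 4·335 = 1340.
383 ∤ 1340, so 383 is unramified.
(335/383) = 335^191 mod 383 = 382, giving Legendre symbol -1.
(335/383) = -1, so 383 is inert.

inert — (383) stays prime in O_K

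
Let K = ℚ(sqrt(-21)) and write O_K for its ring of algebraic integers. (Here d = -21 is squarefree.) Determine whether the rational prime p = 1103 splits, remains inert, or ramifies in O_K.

-21 mod 4 = 3, hence disc K = 4·(-21) = -84 and O_K = ℤ[√-21].
1103 ∤ -84, so 1103 is unramified.
(-21/1103) = 1082^551 mod 1103 = 1, giving Legendre symbol 1.
Legendre symbol 1 ⇒ 1103 is split.

1103 splits in O_K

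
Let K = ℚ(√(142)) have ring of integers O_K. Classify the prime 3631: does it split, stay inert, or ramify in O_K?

3631 remains inert

d = 142 ≡ 2 (mod 4), so O_K = ℤ[√142] and disc(K) = 4d = 568.
3631 ∤ 568, so 3631 is unramified.
Compute (142/3631) via Euler: 142^((3631-1)/2) mod 3631 = 3630, so (142/3631) = -1.
(142/3631) = -1, so 3631 is inert.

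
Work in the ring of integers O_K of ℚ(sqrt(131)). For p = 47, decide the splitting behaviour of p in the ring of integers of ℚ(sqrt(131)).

split

Since 131 ≢ 1 mod 4, the ring of integers is ℤ[√131] with discriminant 4·131 = 524.
disc(K) = 524 is not divisible by 47; 47 is unramified.
(131/47) = 37^23 mod 47 = 1, giving Legendre symbol 1.
(131/47) = 1, so 47 splits.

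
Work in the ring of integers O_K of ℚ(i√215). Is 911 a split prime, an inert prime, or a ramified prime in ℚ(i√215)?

inert

-215 mod 4 = 1, hence disc K = -215 and O_K = ℤ[(1+√-215)/2].
911 ∤ -215, so 911 is unramified.
Compute (-215/911) via Euler: 696^((911-1)/2) mod 911 = 910, so (-215/911) = -1.
Legendre symbol -1 ⇒ 911 is inert.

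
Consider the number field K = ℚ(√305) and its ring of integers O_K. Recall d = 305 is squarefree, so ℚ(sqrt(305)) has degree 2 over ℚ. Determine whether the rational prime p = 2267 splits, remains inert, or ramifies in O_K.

305 mod 4 = 1, hence disc K = 305 and O_K = ℤ[(1+√305)/2].
Since gcd(2267, 305) = 1 the prime 2267 does not ramify.
Compute (305/2267) via Euler: 305^((2267-1)/2) mod 2267 = 1, so (305/2267) = 1.
(305/2267) = 1, so 2267 splits.

splits completely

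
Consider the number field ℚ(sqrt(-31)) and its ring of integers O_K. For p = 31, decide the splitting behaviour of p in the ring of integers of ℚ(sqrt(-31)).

Since -31 ≡ 1 mod 4, the ring of integers is ℤ[(1+√-31)/2] with discriminant -31.
disc(K) = -31 = 31·(-1), so p = 31 is ramified.

ramified — (31) = 𝔭²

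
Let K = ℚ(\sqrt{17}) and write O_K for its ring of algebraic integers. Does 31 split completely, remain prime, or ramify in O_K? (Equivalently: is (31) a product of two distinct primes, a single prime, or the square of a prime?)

inert

Since 17 ≡ 1 mod 4, the ring of integers is ℤ[(1+√17)/2] with discriminant 17.
Since gcd(31, 17) = 1 the prime 31 does not ramify.
(17/31) = 17^15 mod 31 = 30, giving Legendre symbol -1.
d is a non-residue mod p, hence 31 remains inert in O_K.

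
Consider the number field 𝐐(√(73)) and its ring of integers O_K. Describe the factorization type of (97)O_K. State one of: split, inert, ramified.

d = 73 ≡ 1 (mod 4), so O_K = ℤ[(1+√73)/2] and disc(K) = d = 73.
Since gcd(97, 73) = 1 the prime 97 does not ramify.
Compute (73/97) via Euler: 73^((97-1)/2) mod 97 = 1, so (73/97) = 1.
(73/97) = 1, so 97 splits.

split — (97) = 𝔭₁𝔭₂ with 𝔭₁ ≠ 𝔭₂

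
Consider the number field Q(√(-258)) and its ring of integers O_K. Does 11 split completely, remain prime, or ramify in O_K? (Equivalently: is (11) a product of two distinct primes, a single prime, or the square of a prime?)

d = -258 ≡ 2 (mod 4), so O_K = ℤ[√-258] and disc(K) = 4d = -1032.
disc(K) = -1032 is not divisible by 11; 11 is unramified.
Euler's criterion: (-258)^5 mod 11 = 10. Thus (-258|11) = -1.
d is a non-residue mod p, hence 11 remains inert in O_K.

inert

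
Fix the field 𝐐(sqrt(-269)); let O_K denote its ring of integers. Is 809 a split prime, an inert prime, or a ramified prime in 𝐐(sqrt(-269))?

d = -269 ≡ 3 (mod 4), so O_K = ℤ[√-269] and disc(K) = 4d = -1076.
809 ∤ -1076, so 809 is unramified.
(-269/809) = 540^404 mod 809 = 808, giving Legendre symbol -1.
d is a non-residue mod p, hence 809 remains inert in O_K.

remains prime (inert)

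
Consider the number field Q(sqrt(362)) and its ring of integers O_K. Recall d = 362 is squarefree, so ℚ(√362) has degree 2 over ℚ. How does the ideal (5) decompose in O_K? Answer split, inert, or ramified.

inert — (5) stays prime in O_K

Since 362 ≢ 1 mod 4, the ring of integers is ℤ[√362] with discriminant 4·362 = 1448.
5 ∤ 1448, so 5 is unramified.
Euler's criterion: 362^2 mod 5 = 4. Thus (362|5) = -1.
d is a non-residue mod p, hence 5 remains inert in O_K.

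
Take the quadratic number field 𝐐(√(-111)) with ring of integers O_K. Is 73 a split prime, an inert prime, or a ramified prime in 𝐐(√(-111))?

p splits

-111 mod 4 = 1, hence disc K = -111 and O_K = ℤ[(1+√-111)/2].
disc(K) = -111 is not divisible by 73; 73 is unramified.
Compute (-111/73) via Euler: 35^((73-1)/2) mod 73 = 1, so (-111/73) = 1.
Legendre symbol 1 ⇒ 73 is split.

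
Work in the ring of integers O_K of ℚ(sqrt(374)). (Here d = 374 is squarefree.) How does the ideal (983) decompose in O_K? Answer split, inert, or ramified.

split

Since 374 ≢ 1 mod 4, the ring of integers is ℤ[√374] with discriminant 4·374 = 1496.
disc(K) = 1496 is not divisible by 983; 983 is unramified.
(374/983) = 374^491 mod 983 = 1, giving Legendre symbol 1.
(374/983) = 1, so 983 splits.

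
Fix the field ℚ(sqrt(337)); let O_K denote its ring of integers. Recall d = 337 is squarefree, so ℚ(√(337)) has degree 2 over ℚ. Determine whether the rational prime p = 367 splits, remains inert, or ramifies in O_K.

337 mod 4 = 1, hence disc K = 337 and O_K = ℤ[(1+√337)/2].
disc(K) = 337 is not divisible by 367; 367 is unramified.
Euler's criterion: 337^183 mod 367 = 366. Thus (337|367) = -1.
(337/367) = -1, so 367 is inert.

p is inert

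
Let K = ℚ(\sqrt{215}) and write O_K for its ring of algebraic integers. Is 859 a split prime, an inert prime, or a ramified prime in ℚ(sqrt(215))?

Since 215 ≢ 1 mod 4, the ring of integers is ℤ[√215] with discriminant 4·215 = 860.
disc(K) = 860 is not divisible by 859; 859 is unramified.
Compute (215/859) via Euler: 215^((859-1)/2) mod 859 = 1, so (215/859) = 1.
Legendre symbol 1 ⇒ 859 is split.

split — (859) = 𝔭₁𝔭₂ with 𝔭₁ ≠ 𝔭₂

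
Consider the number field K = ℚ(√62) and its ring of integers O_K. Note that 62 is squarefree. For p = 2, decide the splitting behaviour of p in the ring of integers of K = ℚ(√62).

62 mod 4 = 2, hence disc K = 4·62 = 248 and O_K = ℤ[√62].
2 divides disc(K) = 248, so 2 ramifies.

ramifies in O_K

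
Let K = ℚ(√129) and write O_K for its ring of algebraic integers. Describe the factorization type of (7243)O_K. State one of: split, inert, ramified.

129 mod 4 = 1, hence disc K = 129 and O_K = ℤ[(1+√129)/2].
Since gcd(7243, 129) = 1 the prime 7243 does not ramify.
Legendre symbol by Euler's criterion: (129/7243) ≡ 129^3621 ≡ 7242 (mod 7243), i.e. (129/7243) = -1.
d is a non-residue mod p, hence 7243 remains inert in O_K.

remains prime (inert)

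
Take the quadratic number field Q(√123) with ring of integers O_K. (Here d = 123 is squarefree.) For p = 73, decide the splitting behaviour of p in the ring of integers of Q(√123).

Since 123 ≢ 1 mod 4, the ring of integers is ℤ[√123] with discriminant 4·123 = 492.
Since gcd(73, 492) = 1 the prime 73 does not ramify.
(123/73) = 50^36 mod 73 = 1, giving Legendre symbol 1.
(123/73) = 1, so 73 splits.

73 splits in O_K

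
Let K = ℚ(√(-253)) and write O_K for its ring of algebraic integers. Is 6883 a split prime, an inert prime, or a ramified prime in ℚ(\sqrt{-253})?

6883 splits in O_K

-253 mod 4 = 3, hence disc K = 4·(-253) = -1012 and O_K = ℤ[√-253].
disc(K) = -1012 is not divisible by 6883; 6883 is unramified.
(-253/6883) = 6630^3441 mod 6883 = 1, giving Legendre symbol 1.
Legendre symbol 1 ⇒ 6883 is split.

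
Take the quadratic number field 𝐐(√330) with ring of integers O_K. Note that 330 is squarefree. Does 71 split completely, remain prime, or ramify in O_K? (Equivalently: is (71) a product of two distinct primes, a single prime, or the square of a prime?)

d = 330 ≡ 2 (mod 4), so O_K = ℤ[√330] and disc(K) = 4d = 1320.
71 ∤ 1320, so 71 is unramified.
Compute (330/71) via Euler: 46^((71-1)/2) mod 71 = 70, so (330/71) = -1.
Legendre symbol -1 ⇒ 71 is inert.

p is inert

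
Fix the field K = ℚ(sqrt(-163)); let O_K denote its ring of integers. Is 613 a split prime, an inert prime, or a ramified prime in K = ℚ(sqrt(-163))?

613 remains inert

d = -163 ≡ 1 (mod 4), so O_K = ℤ[(1+√-163)/2] and disc(K) = d = -163.
disc(K) = -163 is not divisible by 613; 613 is unramified.
Compute (-163/613) via Euler: 450^((613-1)/2) mod 613 = 612, so (-163/613) = -1.
d is a non-residue mod p, hence 613 remains inert in O_K.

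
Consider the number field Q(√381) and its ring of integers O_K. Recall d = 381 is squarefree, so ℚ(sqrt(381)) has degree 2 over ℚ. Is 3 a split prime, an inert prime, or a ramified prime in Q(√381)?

d = 381 ≡ 1 (mod 4), so O_K = ℤ[(1+√381)/2] and disc(K) = d = 381.
Ramification test: 3 | 381. The prime 3 ramifies in K.

ramified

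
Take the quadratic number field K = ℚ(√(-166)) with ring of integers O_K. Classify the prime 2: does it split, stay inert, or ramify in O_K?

d = -166 ≡ 2 (mod 4), so O_K = ℤ[√-166] and disc(K) = 4d = -664.
2 divides disc(K) = -664, so 2 ramifies.

2 is ramified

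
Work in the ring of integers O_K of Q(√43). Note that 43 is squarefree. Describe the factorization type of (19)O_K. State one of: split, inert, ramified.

d = 43 ≡ 3 (mod 4), so O_K = ℤ[√43] and disc(K) = 4d = 172.
Since gcd(19, 172) = 1 the prime 19 does not ramify.
Euler's criterion: 43^9 mod 19 = 1. Thus (43|19) = 1.
(43/19) = 1, so 19 splits.

splits completely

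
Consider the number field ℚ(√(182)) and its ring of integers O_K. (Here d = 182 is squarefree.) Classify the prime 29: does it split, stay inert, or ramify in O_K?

182 mod 4 = 2, hence disc K = 4·182 = 728 and O_K = ℤ[√182].
Since gcd(29, 728) = 1 the prime 29 does not ramify.
(182/29) = 8^14 mod 29 = 28, giving Legendre symbol -1.
(182/29) = -1, so 29 is inert.

inert — (29) stays prime in O_K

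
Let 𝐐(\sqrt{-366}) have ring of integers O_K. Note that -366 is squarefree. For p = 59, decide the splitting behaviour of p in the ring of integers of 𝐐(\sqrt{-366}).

d = -366 ≡ 2 (mod 4), so O_K = ℤ[√-366] and disc(K) = 4d = -1464.
59 ∤ -1464, so 59 is unramified.
Euler's criterion: (-366)^29 mod 59 = 58. Thus (-366|59) = -1.
d is a non-residue mod p, hence 59 remains inert in O_K.

inert — (59) stays prime in O_K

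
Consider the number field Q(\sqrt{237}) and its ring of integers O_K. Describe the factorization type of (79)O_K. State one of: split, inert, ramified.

p ramifies

Since 237 ≡ 1 mod 4, the ring of integers is ℤ[(1+√237)/2] with discriminant 237.
79 divides disc(K) = 237, so 79 ramifies.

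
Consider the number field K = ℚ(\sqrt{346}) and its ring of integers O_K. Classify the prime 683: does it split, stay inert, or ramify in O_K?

Since 346 ≢ 1 mod 4, the ring of integers is ℤ[√346] with discriminant 4·346 = 1384.
Since gcd(683, 1384) = 1 the prime 683 does not ramify.
Compute (346/683) via Euler: 346^((683-1)/2) mod 683 = 682, so (346/683) = -1.
(346/683) = -1, so 683 is inert.

p is inert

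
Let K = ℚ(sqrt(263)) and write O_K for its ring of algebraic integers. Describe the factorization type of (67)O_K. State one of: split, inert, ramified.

Since 263 ≢ 1 mod 4, the ring of integers is ℤ[√263] with discriminant 4·263 = 1052.
disc(K) = 1052 is not divisible by 67; 67 is unramified.
Euler's criterion: 263^33 mod 67 = 1. Thus (263|67) = 1.
Legendre symbol 1 ⇒ 67 is split.

67 splits in O_K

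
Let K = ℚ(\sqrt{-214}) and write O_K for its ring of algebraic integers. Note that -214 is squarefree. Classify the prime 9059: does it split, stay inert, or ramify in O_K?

Since -214 ≢ 1 mod 4, the ring of integers is ℤ[√-214] with discriminant 4·(-214) = -856.
9059 ∤ -856, so 9059 is unramified.
Compute (-214/9059) via Euler: 8845^((9059-1)/2) mod 9059 = 1, so (-214/9059) = 1.
d is a quadratic residue mod p, hence 9059 splits in O_K.

split — (9059) = 𝔭₁𝔭₂ with 𝔭₁ ≠ 𝔭₂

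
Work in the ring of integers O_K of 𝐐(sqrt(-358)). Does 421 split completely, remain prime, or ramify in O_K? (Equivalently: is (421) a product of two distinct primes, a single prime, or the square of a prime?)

split

d = -358 ≡ 2 (mod 4), so O_K = ℤ[√-358] and disc(K) = 4d = -1432.
disc(K) = -1432 is not divisible by 421; 421 is unramified.
Compute (-358/421) via Euler: 63^((421-1)/2) mod 421 = 1, so (-358/421) = 1.
d is a quadratic residue mod p, hence 421 splits in O_K.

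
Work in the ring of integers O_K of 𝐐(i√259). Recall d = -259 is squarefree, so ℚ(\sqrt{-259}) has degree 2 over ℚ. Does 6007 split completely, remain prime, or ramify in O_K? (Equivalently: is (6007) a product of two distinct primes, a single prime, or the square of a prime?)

d = -259 ≡ 1 (mod 4), so O_K = ℤ[(1+√-259)/2] and disc(K) = d = -259.
Since gcd(6007, -259) = 1 the prime 6007 does not ramify.
Euler's criterion: (-259)^3003 mod 6007 = 6006. Thus (-259|6007) = -1.
d is a non-residue mod p, hence 6007 remains inert in O_K.

inert — (6007) stays prime in O_K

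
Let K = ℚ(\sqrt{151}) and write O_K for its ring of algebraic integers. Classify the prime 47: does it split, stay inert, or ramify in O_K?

d = 151 ≡ 3 (mod 4), so O_K = ℤ[√151] and disc(K) = 4d = 604.
47 ∤ 604, so 47 is unramified.
Euler's criterion: 151^23 mod 47 = 46. Thus (151|47) = -1.
Legendre symbol -1 ⇒ 47 is inert.

inert — (47) stays prime in O_K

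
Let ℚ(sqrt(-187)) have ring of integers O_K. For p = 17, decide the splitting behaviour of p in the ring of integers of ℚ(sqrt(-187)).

d = -187 ≡ 1 (mod 4), so O_K = ℤ[(1+√-187)/2] and disc(K) = d = -187.
Ramification test: 17 | -187. The prime 17 ramifies in K.

ramified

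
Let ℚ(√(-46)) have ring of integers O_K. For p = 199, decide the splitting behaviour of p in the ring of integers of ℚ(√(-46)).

inert — (199) stays prime in O_K

d = -46 ≡ 2 (mod 4), so O_K = ℤ[√-46] and disc(K) = 4d = -184.
disc(K) = -184 is not divisible by 199; 199 is unramified.
Legendre symbol by Euler's criterion: (-46/199) ≡ (-46)^99 ≡ 198 (mod 199), i.e. (-46/199) = -1.
d is a non-residue mod p, hence 199 remains inert in O_K.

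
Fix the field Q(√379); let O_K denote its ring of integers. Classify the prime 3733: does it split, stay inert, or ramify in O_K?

Since 379 ≢ 1 mod 4, the ring of integers is ℤ[√379] with discriminant 4·379 = 1516.
3733 ∤ 1516, so 3733 is unramified.
Legendre symbol by Euler's criterion: (379/3733) ≡ 379^1866 ≡ 1 (mod 3733), i.e. (379/3733) = 1.
(379/3733) = 1, so 3733 splits.

splits completely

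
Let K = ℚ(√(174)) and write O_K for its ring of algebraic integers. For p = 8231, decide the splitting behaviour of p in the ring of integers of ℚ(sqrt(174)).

8231 splits in O_K

Since 174 ≢ 1 mod 4, the ring of integers is ℤ[√174] with discriminant 4·174 = 696.
disc(K) = 696 is not divisible by 8231; 8231 is unramified.
(174/8231) = 174^4115 mod 8231 = 1, giving Legendre symbol 1.
Legendre symbol 1 ⇒ 8231 is split.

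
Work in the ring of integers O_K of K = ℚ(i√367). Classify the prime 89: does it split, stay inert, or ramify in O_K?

split — (89) = 𝔭₁𝔭₂ with 𝔭₁ ≠ 𝔭₂

d = -367 ≡ 1 (mod 4), so O_K = ℤ[(1+√-367)/2] and disc(K) = d = -367.
Since gcd(89, -367) = 1 the prime 89 does not ramify.
(-367/89) = 78^44 mod 89 = 1, giving Legendre symbol 1.
Legendre symbol 1 ⇒ 89 is split.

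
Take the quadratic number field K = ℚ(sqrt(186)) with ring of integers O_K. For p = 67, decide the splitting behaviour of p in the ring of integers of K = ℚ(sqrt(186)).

186 mod 4 = 2, hence disc K = 4·186 = 744 and O_K = ℤ[√186].
67 ∤ 744, so 67 is unramified.
Legendre symbol by Euler's criterion: (186/67) ≡ 186^33 ≡ 66 (mod 67), i.e. (186/67) = -1.
d is a non-residue mod p, hence 67 remains inert in O_K.

remains prime (inert)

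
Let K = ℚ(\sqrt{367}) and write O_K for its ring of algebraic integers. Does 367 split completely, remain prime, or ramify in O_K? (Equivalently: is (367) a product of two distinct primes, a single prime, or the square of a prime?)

Since 367 ≢ 1 mod 4, the ring of integers is ℤ[√367] with discriminant 4·367 = 1468.
disc(K) = 1468 = 367·4, so p = 367 is ramified.

p ramifies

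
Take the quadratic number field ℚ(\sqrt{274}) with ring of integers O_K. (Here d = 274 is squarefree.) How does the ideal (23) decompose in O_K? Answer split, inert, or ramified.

Since 274 ≢ 1 mod 4, the ring of integers is ℤ[√274] with discriminant 4·274 = 1096.
disc(K) = 1096 is not divisible by 23; 23 is unramified.
Euler's criterion: 274^11 mod 23 = 22. Thus (274|23) = -1.
Legendre symbol -1 ⇒ 23 is inert.

remains prime (inert)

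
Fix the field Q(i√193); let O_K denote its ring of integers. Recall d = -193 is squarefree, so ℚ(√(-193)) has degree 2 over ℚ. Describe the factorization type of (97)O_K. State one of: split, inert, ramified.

split — (97) = 𝔭₁𝔭₂ with 𝔭₁ ≠ 𝔭₂

d = -193 ≡ 3 (mod 4), so O_K = ℤ[√-193] and disc(K) = 4d = -772.
97 ∤ -772, so 97 is unramified.
Legendre symbol by Euler's criterion: (-193/97) ≡ (-193)^48 ≡ 1 (mod 97), i.e. (-193/97) = 1.
d is a quadratic residue mod p, hence 97 splits in O_K.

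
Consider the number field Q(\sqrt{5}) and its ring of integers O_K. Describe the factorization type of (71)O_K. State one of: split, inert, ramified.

5 mod 4 = 1, hence disc K = 5 and O_K = ℤ[(1+√5)/2].
Since gcd(71, 5) = 1 the prime 71 does not ramify.
Legendre symbol by Euler's criterion: (5/71) ≡ 5^35 ≡ 1 (mod 71), i.e. (5/71) = 1.
d is a quadratic residue mod p, hence 71 splits in O_K.

p splits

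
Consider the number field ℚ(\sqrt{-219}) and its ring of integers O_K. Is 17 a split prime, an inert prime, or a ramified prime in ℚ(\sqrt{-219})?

-219 mod 4 = 1, hence disc K = -219 and O_K = ℤ[(1+√-219)/2].
17 ∤ -219, so 17 is unramified.
(-219/17) = 2^8 mod 17 = 1, giving Legendre symbol 1.
d is a quadratic residue mod p, hence 17 splits in O_K.

split — (17) = 𝔭₁𝔭₂ with 𝔭₁ ≠ 𝔭₂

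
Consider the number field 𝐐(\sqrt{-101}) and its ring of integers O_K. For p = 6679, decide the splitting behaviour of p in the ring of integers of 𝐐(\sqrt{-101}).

Since -101 ≢ 1 mod 4, the ring of integers is ℤ[√-101] with discriminant 4·(-101) = -404.
6679 ∤ -404, so 6679 is unramified.
Compute (-101/6679) via Euler: 6578^((6679-1)/2) mod 6679 = 6678, so (-101/6679) = -1.
(-101/6679) = -1, so 6679 is inert.

6679 remains inert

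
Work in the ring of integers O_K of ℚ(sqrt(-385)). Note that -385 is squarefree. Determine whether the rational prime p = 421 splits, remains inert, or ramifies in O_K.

splits completely

d = -385 ≡ 3 (mod 4), so O_K = ℤ[√-385] and disc(K) = 4d = -1540.
disc(K) = -1540 is not divisible by 421; 421 is unramified.
Legendre symbol by Euler's criterion: (-385/421) ≡ (-385)^210 ≡ 1 (mod 421), i.e. (-385/421) = 1.
d is a quadratic residue mod p, hence 421 splits in O_K.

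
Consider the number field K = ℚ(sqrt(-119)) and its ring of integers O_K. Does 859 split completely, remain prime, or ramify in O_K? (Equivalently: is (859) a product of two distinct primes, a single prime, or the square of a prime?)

859 remains inert

-119 mod 4 = 1, hence disc K = -119 and O_K = ℤ[(1+√-119)/2].
859 ∤ -119, so 859 is unramified.
Compute (-119/859) via Euler: 740^((859-1)/2) mod 859 = 858, so (-119/859) = -1.
Legendre symbol -1 ⇒ 859 is inert.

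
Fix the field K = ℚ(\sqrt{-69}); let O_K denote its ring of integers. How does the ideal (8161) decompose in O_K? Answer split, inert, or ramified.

inert

Since -69 ≢ 1 mod 4, the ring of integers is ℤ[√-69] with discriminant 4·(-69) = -276.
disc(K) = -276 is not divisible by 8161; 8161 is unramified.
Legendre symbol by Euler's criterion: (-69/8161) ≡ (-69)^4080 ≡ 8160 (mod 8161), i.e. (-69/8161) = -1.
Legendre symbol -1 ⇒ 8161 is inert.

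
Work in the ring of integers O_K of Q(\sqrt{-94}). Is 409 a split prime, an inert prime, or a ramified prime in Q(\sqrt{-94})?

inert

Since -94 ≢ 1 mod 4, the ring of integers is ℤ[√-94] with discriminant 4·(-94) = -376.
disc(K) = -376 is not divisible by 409; 409 is unramified.
Legendre symbol by Euler's criterion: (-94/409) ≡ (-94)^204 ≡ 408 (mod 409), i.e. (-94/409) = -1.
Legendre symbol -1 ⇒ 409 is inert.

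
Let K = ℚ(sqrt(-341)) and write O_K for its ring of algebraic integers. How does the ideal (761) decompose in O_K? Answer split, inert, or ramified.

-341 mod 4 = 3, hence disc K = 4·(-341) = -1364 and O_K = ℤ[√-341].
disc(K) = -1364 is not divisible by 761; 761 is unramified.
(-341/761) = 420^380 mod 761 = 1, giving Legendre symbol 1.
d is a quadratic residue mod p, hence 761 splits in O_K.

p splits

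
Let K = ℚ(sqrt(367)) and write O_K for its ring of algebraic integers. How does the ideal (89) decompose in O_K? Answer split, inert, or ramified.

splits completely

d = 367 ≡ 3 (mod 4), so O_K = ℤ[√367] and disc(K) = 4d = 1468.
89 ∤ 1468, so 89 is unramified.
Compute (367/89) via Euler: 11^((89-1)/2) mod 89 = 1, so (367/89) = 1.
(367/89) = 1, so 89 splits.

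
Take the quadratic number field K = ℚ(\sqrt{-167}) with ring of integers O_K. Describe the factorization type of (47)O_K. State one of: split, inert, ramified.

split

d = -167 ≡ 1 (mod 4), so O_K = ℤ[(1+√-167)/2] and disc(K) = d = -167.
47 ∤ -167, so 47 is unramified.
(-167/47) = 21^23 mod 47 = 1, giving Legendre symbol 1.
d is a quadratic residue mod p, hence 47 splits in O_K.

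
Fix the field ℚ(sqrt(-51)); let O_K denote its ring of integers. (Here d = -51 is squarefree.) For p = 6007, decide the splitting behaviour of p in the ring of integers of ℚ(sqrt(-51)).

p is inert

Since -51 ≡ 1 mod 4, the ring of integers is ℤ[(1+√-51)/2] with discriminant -51.
disc(K) = -51 is not divisible by 6007; 6007 is unramified.
Compute (-51/6007) via Euler: 5956^((6007-1)/2) mod 6007 = 6006, so (-51/6007) = -1.
Legendre symbol -1 ⇒ 6007 is inert.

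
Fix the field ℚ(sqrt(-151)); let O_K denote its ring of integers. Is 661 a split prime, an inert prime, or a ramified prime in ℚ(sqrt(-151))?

Since -151 ≡ 1 mod 4, the ring of integers is ℤ[(1+√-151)/2] with discriminant -151.
disc(K) = -151 is not divisible by 661; 661 is unramified.
Compute (-151/661) via Euler: 510^((661-1)/2) mod 661 = 660, so (-151/661) = -1.
Legendre symbol -1 ⇒ 661 is inert.

p is inert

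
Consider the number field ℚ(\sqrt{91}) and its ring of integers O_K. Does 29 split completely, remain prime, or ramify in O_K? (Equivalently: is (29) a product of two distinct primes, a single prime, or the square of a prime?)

29 splits in O_K

91 mod 4 = 3, hence disc K = 4·91 = 364 and O_K = ℤ[√91].
disc(K) = 364 is not divisible by 29; 29 is unramified.
(91/29) = 4^14 mod 29 = 1, giving Legendre symbol 1.
(91/29) = 1, so 29 splits.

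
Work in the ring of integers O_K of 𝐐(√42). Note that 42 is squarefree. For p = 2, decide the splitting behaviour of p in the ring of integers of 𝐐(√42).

Since 42 ≢ 1 mod 4, the ring of integers is ℤ[√42] with discriminant 4·42 = 168.
Ramification test: 2 | 168. The prime 2 ramifies in K.

ramified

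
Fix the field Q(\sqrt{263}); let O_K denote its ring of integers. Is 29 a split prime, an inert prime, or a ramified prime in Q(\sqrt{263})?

263 mod 4 = 3, hence disc K = 4·263 = 1052 and O_K = ℤ[√263].
29 ∤ 1052, so 29 is unramified.
(263/29) = 2^14 mod 29 = 28, giving Legendre symbol -1.
Legendre symbol -1 ⇒ 29 is inert.

29 remains inert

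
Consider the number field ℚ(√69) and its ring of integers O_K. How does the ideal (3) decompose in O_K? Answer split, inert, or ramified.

ramified — (3) = 𝔭²

69 mod 4 = 1, hence disc K = 69 and O_K = ℤ[(1+√69)/2].
disc(K) = 69 = 3·23, so p = 3 is ramified.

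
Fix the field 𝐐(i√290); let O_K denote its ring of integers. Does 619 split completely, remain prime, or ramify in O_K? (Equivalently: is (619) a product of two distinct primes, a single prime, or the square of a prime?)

Since -290 ≢ 1 mod 4, the ring of integers is ℤ[√-290] with discriminant 4·(-290) = -1160.
619 ∤ -1160, so 619 is unramified.
Compute (-290/619) via Euler: 329^((619-1)/2) mod 619 = 618, so (-290/619) = -1.
(-290/619) = -1, so 619 is inert.

inert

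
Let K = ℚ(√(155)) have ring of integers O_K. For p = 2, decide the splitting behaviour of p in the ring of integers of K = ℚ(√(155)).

Since 155 ≢ 1 mod 4, the ring of integers is ℤ[√155] with discriminant 4·155 = 620.
Ramification test: 2 | 620. The prime 2 ramifies in K.

ramified — (2) = 𝔭²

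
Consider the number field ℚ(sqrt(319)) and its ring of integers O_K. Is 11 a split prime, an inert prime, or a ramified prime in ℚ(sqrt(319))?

p ramifies

d = 319 ≡ 3 (mod 4), so O_K = ℤ[√319] and disc(K) = 4d = 1276.
Ramification test: 11 | 1276. The prime 11 ramifies in K.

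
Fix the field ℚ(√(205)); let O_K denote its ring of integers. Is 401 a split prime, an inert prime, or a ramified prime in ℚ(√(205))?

split — (401) = 𝔭₁𝔭₂ with 𝔭₁ ≠ 𝔭₂

d = 205 ≡ 1 (mod 4), so O_K = ℤ[(1+√205)/2] and disc(K) = d = 205.
Since gcd(401, 205) = 1 the prime 401 does not ramify.
Euler's criterion: 205^200 mod 401 = 1. Thus (205|401) = 1.
d is a quadratic residue mod p, hence 401 splits in O_K.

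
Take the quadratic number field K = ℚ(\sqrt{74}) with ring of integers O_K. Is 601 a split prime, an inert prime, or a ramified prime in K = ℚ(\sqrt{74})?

splits completely

74 mod 4 = 2, hence disc K = 4·74 = 296 and O_K = ℤ[√74].
Since gcd(601, 296) = 1 the prime 601 does not ramify.
(74/601) = 74^300 mod 601 = 1, giving Legendre symbol 1.
d is a quadratic residue mod p, hence 601 splits in O_K.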